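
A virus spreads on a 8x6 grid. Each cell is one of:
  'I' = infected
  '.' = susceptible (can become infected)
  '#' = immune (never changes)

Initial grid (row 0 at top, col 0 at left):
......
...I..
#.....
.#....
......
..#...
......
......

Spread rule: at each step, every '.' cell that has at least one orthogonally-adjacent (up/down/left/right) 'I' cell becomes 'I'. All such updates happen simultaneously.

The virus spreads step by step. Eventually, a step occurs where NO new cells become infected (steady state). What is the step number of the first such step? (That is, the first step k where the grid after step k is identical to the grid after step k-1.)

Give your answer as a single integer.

Step 0 (initial): 1 infected
Step 1: +4 new -> 5 infected
Step 2: +7 new -> 12 infected
Step 3: +8 new -> 20 infected
Step 4: +5 new -> 25 infected
Step 5: +4 new -> 29 infected
Step 6: +6 new -> 35 infected
Step 7: +6 new -> 41 infected
Step 8: +3 new -> 44 infected
Step 9: +1 new -> 45 infected
Step 10: +0 new -> 45 infected

Answer: 10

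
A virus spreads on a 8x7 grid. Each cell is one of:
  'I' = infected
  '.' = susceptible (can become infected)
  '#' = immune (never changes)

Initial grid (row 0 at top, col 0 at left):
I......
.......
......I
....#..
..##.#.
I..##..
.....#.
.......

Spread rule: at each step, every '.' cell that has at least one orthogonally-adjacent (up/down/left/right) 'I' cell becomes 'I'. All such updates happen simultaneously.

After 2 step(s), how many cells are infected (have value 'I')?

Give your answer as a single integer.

Step 0 (initial): 3 infected
Step 1: +8 new -> 11 infected
Step 2: +13 new -> 24 infected

Answer: 24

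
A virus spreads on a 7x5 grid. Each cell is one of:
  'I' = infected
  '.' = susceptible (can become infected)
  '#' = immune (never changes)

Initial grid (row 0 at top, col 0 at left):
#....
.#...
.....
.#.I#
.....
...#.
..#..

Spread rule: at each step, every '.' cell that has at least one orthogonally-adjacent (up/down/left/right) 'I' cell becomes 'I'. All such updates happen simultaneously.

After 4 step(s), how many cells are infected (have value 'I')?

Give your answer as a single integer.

Step 0 (initial): 1 infected
Step 1: +3 new -> 4 infected
Step 2: +5 new -> 9 infected
Step 3: +7 new -> 16 infected
Step 4: +6 new -> 22 infected

Answer: 22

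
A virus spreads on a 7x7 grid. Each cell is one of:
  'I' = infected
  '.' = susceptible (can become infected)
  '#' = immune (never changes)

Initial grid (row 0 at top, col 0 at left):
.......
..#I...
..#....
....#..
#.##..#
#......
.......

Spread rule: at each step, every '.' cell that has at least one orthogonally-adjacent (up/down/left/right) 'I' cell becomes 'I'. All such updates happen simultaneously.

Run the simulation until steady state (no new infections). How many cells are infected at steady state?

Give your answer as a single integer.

Answer: 41

Derivation:
Step 0 (initial): 1 infected
Step 1: +3 new -> 4 infected
Step 2: +5 new -> 9 infected
Step 3: +5 new -> 14 infected
Step 4: +6 new -> 20 infected
Step 5: +6 new -> 26 infected
Step 6: +4 new -> 30 infected
Step 7: +5 new -> 35 infected
Step 8: +5 new -> 40 infected
Step 9: +1 new -> 41 infected
Step 10: +0 new -> 41 infected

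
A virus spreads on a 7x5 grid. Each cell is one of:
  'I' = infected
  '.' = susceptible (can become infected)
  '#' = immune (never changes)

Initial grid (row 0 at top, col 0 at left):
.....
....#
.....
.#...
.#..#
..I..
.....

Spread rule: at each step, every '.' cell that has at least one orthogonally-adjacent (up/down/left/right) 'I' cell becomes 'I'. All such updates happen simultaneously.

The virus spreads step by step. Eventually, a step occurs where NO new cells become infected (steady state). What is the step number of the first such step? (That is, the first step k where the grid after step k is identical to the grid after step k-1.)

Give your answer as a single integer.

Step 0 (initial): 1 infected
Step 1: +4 new -> 5 infected
Step 2: +6 new -> 11 infected
Step 3: +5 new -> 16 infected
Step 4: +5 new -> 21 infected
Step 5: +5 new -> 26 infected
Step 6: +3 new -> 29 infected
Step 7: +2 new -> 31 infected
Step 8: +0 new -> 31 infected

Answer: 8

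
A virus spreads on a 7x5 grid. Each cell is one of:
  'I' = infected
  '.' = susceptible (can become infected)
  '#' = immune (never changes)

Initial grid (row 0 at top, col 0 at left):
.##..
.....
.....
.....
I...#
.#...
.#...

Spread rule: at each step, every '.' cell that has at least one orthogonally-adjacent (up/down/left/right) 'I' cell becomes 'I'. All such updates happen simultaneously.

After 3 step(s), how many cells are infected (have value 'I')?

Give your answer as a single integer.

Step 0 (initial): 1 infected
Step 1: +3 new -> 4 infected
Step 2: +4 new -> 8 infected
Step 3: +5 new -> 13 infected

Answer: 13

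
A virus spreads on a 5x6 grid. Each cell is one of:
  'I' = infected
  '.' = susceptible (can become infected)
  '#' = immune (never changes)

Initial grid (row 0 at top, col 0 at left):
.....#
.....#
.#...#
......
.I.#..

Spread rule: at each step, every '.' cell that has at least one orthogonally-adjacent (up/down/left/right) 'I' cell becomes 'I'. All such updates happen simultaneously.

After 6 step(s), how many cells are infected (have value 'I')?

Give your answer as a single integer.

Step 0 (initial): 1 infected
Step 1: +3 new -> 4 infected
Step 2: +2 new -> 6 infected
Step 3: +3 new -> 9 infected
Step 4: +4 new -> 13 infected
Step 5: +7 new -> 20 infected
Step 6: +4 new -> 24 infected

Answer: 24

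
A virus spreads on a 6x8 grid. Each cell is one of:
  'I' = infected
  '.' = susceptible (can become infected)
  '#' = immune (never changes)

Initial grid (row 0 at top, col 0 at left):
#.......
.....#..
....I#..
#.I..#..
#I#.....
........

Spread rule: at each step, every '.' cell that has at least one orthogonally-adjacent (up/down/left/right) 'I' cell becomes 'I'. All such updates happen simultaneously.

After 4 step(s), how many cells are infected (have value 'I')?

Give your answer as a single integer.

Step 0 (initial): 3 infected
Step 1: +7 new -> 10 infected
Step 2: +8 new -> 18 infected
Step 3: +8 new -> 26 infected
Step 4: +5 new -> 31 infected

Answer: 31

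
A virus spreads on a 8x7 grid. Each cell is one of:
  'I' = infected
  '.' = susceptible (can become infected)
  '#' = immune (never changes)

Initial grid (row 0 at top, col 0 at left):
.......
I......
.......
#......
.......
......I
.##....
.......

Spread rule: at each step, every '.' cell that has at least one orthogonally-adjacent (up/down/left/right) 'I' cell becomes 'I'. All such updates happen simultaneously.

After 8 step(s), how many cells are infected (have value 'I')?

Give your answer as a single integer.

Answer: 53

Derivation:
Step 0 (initial): 2 infected
Step 1: +6 new -> 8 infected
Step 2: +8 new -> 16 infected
Step 3: +10 new -> 26 infected
Step 4: +12 new -> 38 infected
Step 5: +9 new -> 47 infected
Step 6: +3 new -> 50 infected
Step 7: +2 new -> 52 infected
Step 8: +1 new -> 53 infected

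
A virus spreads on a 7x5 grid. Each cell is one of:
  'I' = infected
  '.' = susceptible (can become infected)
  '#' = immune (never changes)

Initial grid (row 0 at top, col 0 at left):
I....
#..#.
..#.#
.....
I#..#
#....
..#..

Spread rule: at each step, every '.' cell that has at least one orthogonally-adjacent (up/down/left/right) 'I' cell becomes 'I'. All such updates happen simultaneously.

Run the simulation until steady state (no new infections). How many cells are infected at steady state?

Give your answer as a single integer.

Answer: 27

Derivation:
Step 0 (initial): 2 infected
Step 1: +2 new -> 4 infected
Step 2: +4 new -> 8 infected
Step 3: +4 new -> 12 infected
Step 4: +3 new -> 15 infected
Step 5: +5 new -> 20 infected
Step 6: +2 new -> 22 infected
Step 7: +3 new -> 25 infected
Step 8: +2 new -> 27 infected
Step 9: +0 new -> 27 infected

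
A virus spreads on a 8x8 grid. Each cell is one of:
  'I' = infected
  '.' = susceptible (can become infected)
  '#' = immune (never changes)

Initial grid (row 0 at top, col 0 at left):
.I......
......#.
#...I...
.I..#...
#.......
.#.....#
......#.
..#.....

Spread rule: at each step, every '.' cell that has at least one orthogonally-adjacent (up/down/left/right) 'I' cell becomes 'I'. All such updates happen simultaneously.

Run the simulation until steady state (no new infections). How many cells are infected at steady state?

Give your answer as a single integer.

Step 0 (initial): 3 infected
Step 1: +10 new -> 13 infected
Step 2: +11 new -> 24 infected
Step 3: +6 new -> 30 infected
Step 4: +8 new -> 38 infected
Step 5: +7 new -> 45 infected
Step 6: +5 new -> 50 infected
Step 7: +4 new -> 54 infected
Step 8: +1 new -> 55 infected
Step 9: +1 new -> 56 infected
Step 10: +0 new -> 56 infected

Answer: 56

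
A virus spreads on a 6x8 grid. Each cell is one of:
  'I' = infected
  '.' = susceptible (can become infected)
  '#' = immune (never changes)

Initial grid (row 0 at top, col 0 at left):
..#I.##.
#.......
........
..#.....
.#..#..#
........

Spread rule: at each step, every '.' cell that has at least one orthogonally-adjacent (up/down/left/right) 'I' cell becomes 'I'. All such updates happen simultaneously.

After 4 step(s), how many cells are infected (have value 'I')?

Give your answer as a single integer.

Step 0 (initial): 1 infected
Step 1: +2 new -> 3 infected
Step 2: +3 new -> 6 infected
Step 3: +5 new -> 11 infected
Step 4: +6 new -> 17 infected

Answer: 17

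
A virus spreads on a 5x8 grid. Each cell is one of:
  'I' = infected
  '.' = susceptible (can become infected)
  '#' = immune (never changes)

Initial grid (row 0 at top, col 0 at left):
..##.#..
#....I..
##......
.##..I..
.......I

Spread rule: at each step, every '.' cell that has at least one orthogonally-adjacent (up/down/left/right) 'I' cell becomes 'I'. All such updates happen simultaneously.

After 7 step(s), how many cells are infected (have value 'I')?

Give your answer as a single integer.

Answer: 32

Derivation:
Step 0 (initial): 3 infected
Step 1: +8 new -> 11 infected
Step 2: +9 new -> 20 infected
Step 3: +4 new -> 24 infected
Step 4: +3 new -> 27 infected
Step 5: +2 new -> 29 infected
Step 6: +2 new -> 31 infected
Step 7: +1 new -> 32 infected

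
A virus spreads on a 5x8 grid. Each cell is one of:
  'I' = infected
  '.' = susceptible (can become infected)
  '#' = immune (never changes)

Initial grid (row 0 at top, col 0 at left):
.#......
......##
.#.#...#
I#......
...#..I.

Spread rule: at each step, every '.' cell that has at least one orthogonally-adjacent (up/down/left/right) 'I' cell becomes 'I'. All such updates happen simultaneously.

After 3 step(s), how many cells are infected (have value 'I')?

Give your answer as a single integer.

Step 0 (initial): 2 infected
Step 1: +5 new -> 7 infected
Step 2: +6 new -> 13 infected
Step 3: +5 new -> 18 infected

Answer: 18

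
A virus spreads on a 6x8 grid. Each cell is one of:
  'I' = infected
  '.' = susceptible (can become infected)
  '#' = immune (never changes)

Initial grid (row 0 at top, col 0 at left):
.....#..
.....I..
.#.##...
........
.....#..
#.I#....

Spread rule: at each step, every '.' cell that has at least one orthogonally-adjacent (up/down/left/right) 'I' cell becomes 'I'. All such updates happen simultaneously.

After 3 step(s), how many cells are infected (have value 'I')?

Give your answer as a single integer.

Step 0 (initial): 2 infected
Step 1: +5 new -> 7 infected
Step 2: +9 new -> 16 infected
Step 3: +11 new -> 27 infected

Answer: 27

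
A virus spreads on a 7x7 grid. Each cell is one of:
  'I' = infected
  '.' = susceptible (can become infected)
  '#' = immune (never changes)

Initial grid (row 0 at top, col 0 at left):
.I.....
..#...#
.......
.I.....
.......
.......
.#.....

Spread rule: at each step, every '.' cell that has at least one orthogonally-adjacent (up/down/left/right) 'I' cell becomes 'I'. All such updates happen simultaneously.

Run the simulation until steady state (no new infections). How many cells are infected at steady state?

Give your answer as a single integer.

Step 0 (initial): 2 infected
Step 1: +7 new -> 9 infected
Step 2: +8 new -> 17 infected
Step 3: +7 new -> 24 infected
Step 4: +8 new -> 32 infected
Step 5: +7 new -> 39 infected
Step 6: +4 new -> 43 infected
Step 7: +2 new -> 45 infected
Step 8: +1 new -> 46 infected
Step 9: +0 new -> 46 infected

Answer: 46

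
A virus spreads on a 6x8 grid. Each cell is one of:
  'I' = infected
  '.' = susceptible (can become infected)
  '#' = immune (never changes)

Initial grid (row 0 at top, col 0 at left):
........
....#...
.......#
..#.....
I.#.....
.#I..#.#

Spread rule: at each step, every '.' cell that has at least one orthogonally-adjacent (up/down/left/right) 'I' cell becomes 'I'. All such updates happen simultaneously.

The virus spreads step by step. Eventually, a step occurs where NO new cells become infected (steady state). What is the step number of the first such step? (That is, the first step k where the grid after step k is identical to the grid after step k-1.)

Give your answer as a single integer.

Answer: 11

Derivation:
Step 0 (initial): 2 infected
Step 1: +4 new -> 6 infected
Step 2: +4 new -> 10 infected
Step 3: +4 new -> 14 infected
Step 4: +6 new -> 20 infected
Step 5: +6 new -> 26 infected
Step 6: +6 new -> 32 infected
Step 7: +4 new -> 36 infected
Step 8: +2 new -> 38 infected
Step 9: +2 new -> 40 infected
Step 10: +1 new -> 41 infected
Step 11: +0 new -> 41 infected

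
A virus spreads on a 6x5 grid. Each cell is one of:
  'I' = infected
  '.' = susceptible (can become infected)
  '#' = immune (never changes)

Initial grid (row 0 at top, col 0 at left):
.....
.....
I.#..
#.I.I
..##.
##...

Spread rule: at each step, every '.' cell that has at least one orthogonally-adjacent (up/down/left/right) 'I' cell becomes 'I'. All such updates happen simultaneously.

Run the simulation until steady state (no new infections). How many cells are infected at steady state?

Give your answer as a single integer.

Step 0 (initial): 3 infected
Step 1: +6 new -> 9 infected
Step 2: +6 new -> 15 infected
Step 3: +6 new -> 21 infected
Step 4: +3 new -> 24 infected
Step 5: +0 new -> 24 infected

Answer: 24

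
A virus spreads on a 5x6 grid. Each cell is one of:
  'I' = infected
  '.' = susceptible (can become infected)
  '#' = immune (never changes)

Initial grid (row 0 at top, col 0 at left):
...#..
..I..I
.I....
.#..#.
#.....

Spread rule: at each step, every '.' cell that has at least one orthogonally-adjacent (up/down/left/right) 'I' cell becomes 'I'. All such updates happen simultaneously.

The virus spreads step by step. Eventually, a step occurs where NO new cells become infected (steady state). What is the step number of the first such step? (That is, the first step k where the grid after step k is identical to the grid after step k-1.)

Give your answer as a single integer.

Answer: 5

Derivation:
Step 0 (initial): 3 infected
Step 1: +8 new -> 11 infected
Step 2: +8 new -> 19 infected
Step 3: +4 new -> 23 infected
Step 4: +3 new -> 26 infected
Step 5: +0 new -> 26 infected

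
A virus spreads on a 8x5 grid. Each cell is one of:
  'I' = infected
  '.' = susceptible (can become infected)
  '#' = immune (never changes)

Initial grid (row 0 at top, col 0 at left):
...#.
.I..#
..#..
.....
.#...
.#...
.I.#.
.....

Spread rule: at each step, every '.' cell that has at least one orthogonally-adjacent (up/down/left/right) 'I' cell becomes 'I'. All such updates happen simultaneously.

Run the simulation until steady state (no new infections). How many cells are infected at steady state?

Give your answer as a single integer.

Step 0 (initial): 2 infected
Step 1: +7 new -> 9 infected
Step 2: +9 new -> 18 infected
Step 3: +7 new -> 25 infected
Step 4: +5 new -> 30 infected
Step 5: +3 new -> 33 infected
Step 6: +0 new -> 33 infected

Answer: 33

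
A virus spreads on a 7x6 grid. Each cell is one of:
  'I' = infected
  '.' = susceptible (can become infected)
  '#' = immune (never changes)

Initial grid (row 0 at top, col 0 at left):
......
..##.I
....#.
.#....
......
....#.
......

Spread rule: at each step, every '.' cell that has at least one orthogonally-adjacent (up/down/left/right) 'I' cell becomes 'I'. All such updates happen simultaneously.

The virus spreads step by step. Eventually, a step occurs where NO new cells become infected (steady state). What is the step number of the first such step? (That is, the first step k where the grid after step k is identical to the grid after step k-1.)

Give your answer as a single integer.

Answer: 11

Derivation:
Step 0 (initial): 1 infected
Step 1: +3 new -> 4 infected
Step 2: +2 new -> 6 infected
Step 3: +3 new -> 9 infected
Step 4: +4 new -> 13 infected
Step 5: +5 new -> 18 infected
Step 6: +6 new -> 24 infected
Step 7: +5 new -> 29 infected
Step 8: +4 new -> 33 infected
Step 9: +3 new -> 36 infected
Step 10: +1 new -> 37 infected
Step 11: +0 new -> 37 infected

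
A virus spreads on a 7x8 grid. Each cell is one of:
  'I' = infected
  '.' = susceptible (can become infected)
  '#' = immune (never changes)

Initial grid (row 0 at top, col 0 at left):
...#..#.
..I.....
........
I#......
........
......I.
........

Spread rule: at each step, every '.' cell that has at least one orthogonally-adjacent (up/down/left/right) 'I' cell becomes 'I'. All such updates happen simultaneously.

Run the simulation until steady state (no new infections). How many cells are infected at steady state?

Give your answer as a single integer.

Answer: 53

Derivation:
Step 0 (initial): 3 infected
Step 1: +10 new -> 13 infected
Step 2: +14 new -> 27 infected
Step 3: +14 new -> 41 infected
Step 4: +9 new -> 50 infected
Step 5: +2 new -> 52 infected
Step 6: +1 new -> 53 infected
Step 7: +0 new -> 53 infected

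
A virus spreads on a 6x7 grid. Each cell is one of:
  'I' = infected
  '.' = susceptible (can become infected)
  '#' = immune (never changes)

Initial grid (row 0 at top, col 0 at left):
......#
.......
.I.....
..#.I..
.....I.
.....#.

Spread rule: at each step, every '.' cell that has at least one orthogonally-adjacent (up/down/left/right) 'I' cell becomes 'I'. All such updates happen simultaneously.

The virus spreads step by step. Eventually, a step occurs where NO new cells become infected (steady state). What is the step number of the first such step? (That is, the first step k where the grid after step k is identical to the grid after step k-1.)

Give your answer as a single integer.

Answer: 5

Derivation:
Step 0 (initial): 3 infected
Step 1: +9 new -> 12 infected
Step 2: +12 new -> 24 infected
Step 3: +10 new -> 34 infected
Step 4: +5 new -> 39 infected
Step 5: +0 new -> 39 infected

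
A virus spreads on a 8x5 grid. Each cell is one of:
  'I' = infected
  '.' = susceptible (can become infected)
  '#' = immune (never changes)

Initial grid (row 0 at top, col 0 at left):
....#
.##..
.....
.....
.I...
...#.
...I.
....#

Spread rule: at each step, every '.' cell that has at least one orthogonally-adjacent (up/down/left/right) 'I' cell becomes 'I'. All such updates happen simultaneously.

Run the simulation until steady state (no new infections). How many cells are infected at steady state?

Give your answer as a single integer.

Answer: 35

Derivation:
Step 0 (initial): 2 infected
Step 1: +7 new -> 9 infected
Step 2: +9 new -> 18 infected
Step 3: +6 new -> 24 infected
Step 4: +4 new -> 28 infected
Step 5: +3 new -> 31 infected
Step 6: +3 new -> 34 infected
Step 7: +1 new -> 35 infected
Step 8: +0 new -> 35 infected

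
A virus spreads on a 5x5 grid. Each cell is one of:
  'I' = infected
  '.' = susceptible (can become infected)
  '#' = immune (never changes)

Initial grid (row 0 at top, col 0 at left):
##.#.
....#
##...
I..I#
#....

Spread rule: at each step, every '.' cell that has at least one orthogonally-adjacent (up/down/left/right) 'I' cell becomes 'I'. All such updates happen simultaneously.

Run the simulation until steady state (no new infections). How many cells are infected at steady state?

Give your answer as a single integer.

Step 0 (initial): 2 infected
Step 1: +4 new -> 6 infected
Step 2: +6 new -> 12 infected
Step 3: +1 new -> 13 infected
Step 4: +2 new -> 15 infected
Step 5: +1 new -> 16 infected
Step 6: +0 new -> 16 infected

Answer: 16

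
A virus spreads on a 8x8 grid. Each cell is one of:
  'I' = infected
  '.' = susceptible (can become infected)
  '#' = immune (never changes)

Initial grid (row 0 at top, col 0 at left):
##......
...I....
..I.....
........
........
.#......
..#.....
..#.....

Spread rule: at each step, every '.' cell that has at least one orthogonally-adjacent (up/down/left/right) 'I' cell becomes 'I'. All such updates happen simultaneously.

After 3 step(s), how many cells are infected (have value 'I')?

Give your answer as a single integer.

Step 0 (initial): 2 infected
Step 1: +6 new -> 8 infected
Step 2: +9 new -> 17 infected
Step 3: +9 new -> 26 infected

Answer: 26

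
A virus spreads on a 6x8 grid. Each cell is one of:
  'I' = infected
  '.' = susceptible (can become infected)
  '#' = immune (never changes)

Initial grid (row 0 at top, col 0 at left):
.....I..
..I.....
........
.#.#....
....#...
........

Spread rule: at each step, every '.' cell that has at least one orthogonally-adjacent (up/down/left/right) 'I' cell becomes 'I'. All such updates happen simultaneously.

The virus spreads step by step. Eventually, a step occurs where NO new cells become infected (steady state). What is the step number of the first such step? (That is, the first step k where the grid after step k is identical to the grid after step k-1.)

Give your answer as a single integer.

Answer: 8

Derivation:
Step 0 (initial): 2 infected
Step 1: +7 new -> 9 infected
Step 2: +10 new -> 19 infected
Step 3: +7 new -> 26 infected
Step 4: +8 new -> 34 infected
Step 5: +6 new -> 40 infected
Step 6: +4 new -> 44 infected
Step 7: +1 new -> 45 infected
Step 8: +0 new -> 45 infected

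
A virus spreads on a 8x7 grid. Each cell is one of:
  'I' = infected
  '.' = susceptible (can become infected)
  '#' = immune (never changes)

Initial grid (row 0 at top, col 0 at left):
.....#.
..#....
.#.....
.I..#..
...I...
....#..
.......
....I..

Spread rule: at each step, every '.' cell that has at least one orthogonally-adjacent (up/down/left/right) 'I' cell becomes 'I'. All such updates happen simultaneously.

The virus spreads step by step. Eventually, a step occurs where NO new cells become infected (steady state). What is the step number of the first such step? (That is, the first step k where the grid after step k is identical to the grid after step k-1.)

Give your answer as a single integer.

Step 0 (initial): 3 infected
Step 1: +10 new -> 13 infected
Step 2: +11 new -> 24 infected
Step 3: +11 new -> 35 infected
Step 4: +9 new -> 44 infected
Step 5: +5 new -> 49 infected
Step 6: +1 new -> 50 infected
Step 7: +1 new -> 51 infected
Step 8: +0 new -> 51 infected

Answer: 8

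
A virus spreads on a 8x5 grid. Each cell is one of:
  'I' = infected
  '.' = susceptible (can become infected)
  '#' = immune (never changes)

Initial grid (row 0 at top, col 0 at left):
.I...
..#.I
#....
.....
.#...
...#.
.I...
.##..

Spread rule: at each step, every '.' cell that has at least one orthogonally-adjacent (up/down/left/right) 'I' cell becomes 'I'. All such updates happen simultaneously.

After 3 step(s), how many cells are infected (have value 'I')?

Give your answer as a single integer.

Step 0 (initial): 3 infected
Step 1: +9 new -> 12 infected
Step 2: +9 new -> 21 infected
Step 3: +8 new -> 29 infected

Answer: 29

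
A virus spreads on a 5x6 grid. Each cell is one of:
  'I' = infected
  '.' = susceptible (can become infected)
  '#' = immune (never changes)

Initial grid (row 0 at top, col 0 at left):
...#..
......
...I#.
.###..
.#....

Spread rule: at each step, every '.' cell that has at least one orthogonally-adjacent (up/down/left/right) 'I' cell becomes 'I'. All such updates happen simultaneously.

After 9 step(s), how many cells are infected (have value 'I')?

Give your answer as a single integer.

Step 0 (initial): 1 infected
Step 1: +2 new -> 3 infected
Step 2: +3 new -> 6 infected
Step 3: +5 new -> 11 infected
Step 4: +5 new -> 16 infected
Step 5: +3 new -> 19 infected
Step 6: +2 new -> 21 infected
Step 7: +1 new -> 22 infected
Step 8: +1 new -> 23 infected
Step 9: +1 new -> 24 infected

Answer: 24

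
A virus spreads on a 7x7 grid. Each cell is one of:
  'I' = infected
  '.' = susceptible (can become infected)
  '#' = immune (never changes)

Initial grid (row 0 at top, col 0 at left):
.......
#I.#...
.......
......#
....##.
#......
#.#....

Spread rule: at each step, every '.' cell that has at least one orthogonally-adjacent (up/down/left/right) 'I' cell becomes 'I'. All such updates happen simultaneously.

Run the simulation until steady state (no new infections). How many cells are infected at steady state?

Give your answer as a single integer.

Answer: 41

Derivation:
Step 0 (initial): 1 infected
Step 1: +3 new -> 4 infected
Step 2: +5 new -> 9 infected
Step 3: +5 new -> 14 infected
Step 4: +6 new -> 20 infected
Step 5: +7 new -> 27 infected
Step 6: +5 new -> 32 infected
Step 7: +3 new -> 35 infected
Step 8: +2 new -> 37 infected
Step 9: +2 new -> 39 infected
Step 10: +2 new -> 41 infected
Step 11: +0 new -> 41 infected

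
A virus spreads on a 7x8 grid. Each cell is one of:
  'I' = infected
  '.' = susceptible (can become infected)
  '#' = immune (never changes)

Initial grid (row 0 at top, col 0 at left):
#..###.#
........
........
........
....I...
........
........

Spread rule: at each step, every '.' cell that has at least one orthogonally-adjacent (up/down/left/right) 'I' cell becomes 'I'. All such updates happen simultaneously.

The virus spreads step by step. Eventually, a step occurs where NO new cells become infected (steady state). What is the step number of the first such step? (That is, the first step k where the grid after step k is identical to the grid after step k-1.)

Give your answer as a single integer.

Answer: 8

Derivation:
Step 0 (initial): 1 infected
Step 1: +4 new -> 5 infected
Step 2: +8 new -> 13 infected
Step 3: +11 new -> 24 infected
Step 4: +11 new -> 35 infected
Step 5: +8 new -> 43 infected
Step 6: +6 new -> 49 infected
Step 7: +2 new -> 51 infected
Step 8: +0 new -> 51 infected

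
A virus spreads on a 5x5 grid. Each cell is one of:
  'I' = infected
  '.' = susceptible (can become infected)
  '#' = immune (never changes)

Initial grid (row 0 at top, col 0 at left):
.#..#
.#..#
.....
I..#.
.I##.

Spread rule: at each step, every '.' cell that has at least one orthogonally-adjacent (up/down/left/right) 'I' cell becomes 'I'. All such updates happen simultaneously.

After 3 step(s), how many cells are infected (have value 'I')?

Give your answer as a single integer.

Answer: 10

Derivation:
Step 0 (initial): 2 infected
Step 1: +3 new -> 5 infected
Step 2: +3 new -> 8 infected
Step 3: +2 new -> 10 infected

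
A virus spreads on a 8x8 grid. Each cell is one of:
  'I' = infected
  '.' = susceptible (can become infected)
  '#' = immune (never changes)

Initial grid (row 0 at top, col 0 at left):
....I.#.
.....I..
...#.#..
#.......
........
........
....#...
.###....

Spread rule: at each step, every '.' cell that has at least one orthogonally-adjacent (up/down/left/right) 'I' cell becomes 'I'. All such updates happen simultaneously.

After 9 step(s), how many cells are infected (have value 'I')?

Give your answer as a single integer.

Answer: 54

Derivation:
Step 0 (initial): 2 infected
Step 1: +4 new -> 6 infected
Step 2: +5 new -> 11 infected
Step 3: +6 new -> 17 infected
Step 4: +8 new -> 25 infected
Step 5: +8 new -> 33 infected
Step 6: +7 new -> 40 infected
Step 7: +6 new -> 46 infected
Step 8: +5 new -> 51 infected
Step 9: +3 new -> 54 infected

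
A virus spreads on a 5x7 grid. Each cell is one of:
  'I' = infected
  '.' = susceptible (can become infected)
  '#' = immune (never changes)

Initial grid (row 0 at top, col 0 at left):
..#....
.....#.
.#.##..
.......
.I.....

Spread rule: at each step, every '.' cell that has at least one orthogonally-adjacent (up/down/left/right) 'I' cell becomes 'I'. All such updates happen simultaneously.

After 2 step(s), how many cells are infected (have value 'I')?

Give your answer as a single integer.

Answer: 7

Derivation:
Step 0 (initial): 1 infected
Step 1: +3 new -> 4 infected
Step 2: +3 new -> 7 infected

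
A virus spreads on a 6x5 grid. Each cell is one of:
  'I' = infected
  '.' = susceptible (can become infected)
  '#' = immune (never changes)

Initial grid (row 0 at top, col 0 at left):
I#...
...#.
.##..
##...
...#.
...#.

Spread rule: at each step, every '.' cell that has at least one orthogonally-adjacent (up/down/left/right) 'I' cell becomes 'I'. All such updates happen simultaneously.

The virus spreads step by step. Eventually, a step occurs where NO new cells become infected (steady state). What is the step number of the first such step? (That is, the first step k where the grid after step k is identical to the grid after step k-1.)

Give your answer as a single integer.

Step 0 (initial): 1 infected
Step 1: +1 new -> 2 infected
Step 2: +2 new -> 4 infected
Step 3: +1 new -> 5 infected
Step 4: +1 new -> 6 infected
Step 5: +1 new -> 7 infected
Step 6: +1 new -> 8 infected
Step 7: +1 new -> 9 infected
Step 8: +1 new -> 10 infected
Step 9: +2 new -> 12 infected
Step 10: +2 new -> 14 infected
Step 11: +2 new -> 16 infected
Step 12: +1 new -> 17 infected
Step 13: +2 new -> 19 infected
Step 14: +2 new -> 21 infected
Step 15: +1 new -> 22 infected
Step 16: +0 new -> 22 infected

Answer: 16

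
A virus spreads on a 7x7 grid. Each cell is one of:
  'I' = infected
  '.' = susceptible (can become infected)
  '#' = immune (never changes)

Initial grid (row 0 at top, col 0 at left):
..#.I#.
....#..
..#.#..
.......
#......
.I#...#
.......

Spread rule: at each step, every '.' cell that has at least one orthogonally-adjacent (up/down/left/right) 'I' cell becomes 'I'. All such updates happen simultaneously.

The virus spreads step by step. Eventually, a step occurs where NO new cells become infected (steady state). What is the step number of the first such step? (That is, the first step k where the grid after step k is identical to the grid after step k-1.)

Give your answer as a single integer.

Step 0 (initial): 2 infected
Step 1: +4 new -> 6 infected
Step 2: +5 new -> 11 infected
Step 3: +7 new -> 18 infected
Step 4: +6 new -> 24 infected
Step 5: +6 new -> 30 infected
Step 6: +5 new -> 35 infected
Step 7: +2 new -> 37 infected
Step 8: +2 new -> 39 infected
Step 9: +1 new -> 40 infected
Step 10: +1 new -> 41 infected
Step 11: +0 new -> 41 infected

Answer: 11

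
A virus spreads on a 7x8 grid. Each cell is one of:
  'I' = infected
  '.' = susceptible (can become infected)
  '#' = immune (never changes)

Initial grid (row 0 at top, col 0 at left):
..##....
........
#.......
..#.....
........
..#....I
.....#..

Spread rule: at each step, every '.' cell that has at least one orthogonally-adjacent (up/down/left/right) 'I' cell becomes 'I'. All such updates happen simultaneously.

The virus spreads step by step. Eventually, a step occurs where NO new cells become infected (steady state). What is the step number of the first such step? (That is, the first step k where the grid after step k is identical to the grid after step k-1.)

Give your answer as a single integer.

Answer: 13

Derivation:
Step 0 (initial): 1 infected
Step 1: +3 new -> 4 infected
Step 2: +4 new -> 8 infected
Step 3: +4 new -> 12 infected
Step 4: +6 new -> 18 infected
Step 5: +6 new -> 24 infected
Step 6: +6 new -> 30 infected
Step 7: +5 new -> 35 infected
Step 8: +7 new -> 42 infected
Step 9: +4 new -> 46 infected
Step 10: +1 new -> 47 infected
Step 11: +2 new -> 49 infected
Step 12: +1 new -> 50 infected
Step 13: +0 new -> 50 infected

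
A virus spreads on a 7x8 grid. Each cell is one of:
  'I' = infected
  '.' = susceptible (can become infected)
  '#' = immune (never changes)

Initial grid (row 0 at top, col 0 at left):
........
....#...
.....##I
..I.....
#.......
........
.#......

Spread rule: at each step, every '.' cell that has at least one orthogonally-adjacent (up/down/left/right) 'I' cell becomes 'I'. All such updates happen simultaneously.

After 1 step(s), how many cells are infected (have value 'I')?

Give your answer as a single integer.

Answer: 8

Derivation:
Step 0 (initial): 2 infected
Step 1: +6 new -> 8 infected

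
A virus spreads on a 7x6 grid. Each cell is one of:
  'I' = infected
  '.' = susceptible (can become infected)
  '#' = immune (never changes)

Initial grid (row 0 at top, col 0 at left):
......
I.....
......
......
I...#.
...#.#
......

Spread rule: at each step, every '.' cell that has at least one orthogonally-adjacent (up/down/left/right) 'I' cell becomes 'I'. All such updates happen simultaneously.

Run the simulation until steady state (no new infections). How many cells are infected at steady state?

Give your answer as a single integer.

Answer: 39

Derivation:
Step 0 (initial): 2 infected
Step 1: +6 new -> 8 infected
Step 2: +7 new -> 15 infected
Step 3: +7 new -> 22 infected
Step 4: +5 new -> 27 infected
Step 5: +5 new -> 32 infected
Step 6: +4 new -> 36 infected
Step 7: +3 new -> 39 infected
Step 8: +0 new -> 39 infected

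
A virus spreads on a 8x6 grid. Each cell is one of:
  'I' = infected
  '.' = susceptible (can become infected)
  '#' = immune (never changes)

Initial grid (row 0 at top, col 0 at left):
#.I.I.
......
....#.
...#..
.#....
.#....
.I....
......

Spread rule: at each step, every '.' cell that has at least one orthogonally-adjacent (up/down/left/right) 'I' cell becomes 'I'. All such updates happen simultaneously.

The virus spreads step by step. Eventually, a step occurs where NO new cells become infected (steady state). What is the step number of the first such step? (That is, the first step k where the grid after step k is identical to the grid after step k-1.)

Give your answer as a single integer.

Step 0 (initial): 3 infected
Step 1: +8 new -> 11 infected
Step 2: +9 new -> 20 infected
Step 3: +10 new -> 30 infected
Step 4: +8 new -> 38 infected
Step 5: +5 new -> 43 infected
Step 6: +0 new -> 43 infected

Answer: 6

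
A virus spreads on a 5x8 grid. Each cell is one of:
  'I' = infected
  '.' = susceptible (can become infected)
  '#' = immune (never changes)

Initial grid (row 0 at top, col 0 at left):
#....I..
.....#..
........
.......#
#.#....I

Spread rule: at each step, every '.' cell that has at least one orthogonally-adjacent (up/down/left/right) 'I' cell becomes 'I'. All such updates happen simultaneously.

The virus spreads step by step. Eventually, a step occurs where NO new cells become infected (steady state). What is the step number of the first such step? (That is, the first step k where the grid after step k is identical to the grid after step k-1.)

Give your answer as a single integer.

Step 0 (initial): 2 infected
Step 1: +3 new -> 5 infected
Step 2: +6 new -> 11 infected
Step 3: +7 new -> 18 infected
Step 4: +7 new -> 25 infected
Step 5: +3 new -> 28 infected
Step 6: +3 new -> 31 infected
Step 7: +2 new -> 33 infected
Step 8: +2 new -> 35 infected
Step 9: +0 new -> 35 infected

Answer: 9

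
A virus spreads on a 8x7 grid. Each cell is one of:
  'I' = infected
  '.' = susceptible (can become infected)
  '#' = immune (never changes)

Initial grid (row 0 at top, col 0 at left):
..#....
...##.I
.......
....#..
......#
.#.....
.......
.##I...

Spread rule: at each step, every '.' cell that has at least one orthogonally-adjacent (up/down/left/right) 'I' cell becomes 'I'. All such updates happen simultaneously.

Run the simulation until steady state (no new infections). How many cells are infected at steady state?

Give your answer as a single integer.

Answer: 48

Derivation:
Step 0 (initial): 2 infected
Step 1: +5 new -> 7 infected
Step 2: +7 new -> 14 infected
Step 3: +9 new -> 23 infected
Step 4: +9 new -> 32 infected
Step 5: +6 new -> 38 infected
Step 6: +4 new -> 42 infected
Step 7: +3 new -> 45 infected
Step 8: +2 new -> 47 infected
Step 9: +1 new -> 48 infected
Step 10: +0 new -> 48 infected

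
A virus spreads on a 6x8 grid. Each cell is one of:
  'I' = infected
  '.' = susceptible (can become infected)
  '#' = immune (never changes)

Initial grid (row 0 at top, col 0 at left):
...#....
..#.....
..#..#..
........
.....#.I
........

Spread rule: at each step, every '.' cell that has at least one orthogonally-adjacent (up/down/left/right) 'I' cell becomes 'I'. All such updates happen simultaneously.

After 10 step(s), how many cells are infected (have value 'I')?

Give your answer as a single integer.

Step 0 (initial): 1 infected
Step 1: +3 new -> 4 infected
Step 2: +3 new -> 7 infected
Step 3: +4 new -> 11 infected
Step 4: +4 new -> 15 infected
Step 5: +6 new -> 21 infected
Step 6: +6 new -> 27 infected
Step 7: +5 new -> 32 infected
Step 8: +4 new -> 36 infected
Step 9: +3 new -> 39 infected
Step 10: +2 new -> 41 infected

Answer: 41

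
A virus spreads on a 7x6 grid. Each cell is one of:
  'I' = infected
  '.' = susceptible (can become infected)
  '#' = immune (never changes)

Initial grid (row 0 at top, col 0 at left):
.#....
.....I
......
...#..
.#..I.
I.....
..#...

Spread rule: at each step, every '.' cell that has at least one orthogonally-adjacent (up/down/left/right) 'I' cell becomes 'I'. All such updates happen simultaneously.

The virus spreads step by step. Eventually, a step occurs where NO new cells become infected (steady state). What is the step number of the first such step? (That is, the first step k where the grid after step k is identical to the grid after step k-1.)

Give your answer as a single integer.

Step 0 (initial): 3 infected
Step 1: +10 new -> 13 infected
Step 2: +11 new -> 24 infected
Step 3: +8 new -> 32 infected
Step 4: +5 new -> 37 infected
Step 5: +1 new -> 38 infected
Step 6: +0 new -> 38 infected

Answer: 6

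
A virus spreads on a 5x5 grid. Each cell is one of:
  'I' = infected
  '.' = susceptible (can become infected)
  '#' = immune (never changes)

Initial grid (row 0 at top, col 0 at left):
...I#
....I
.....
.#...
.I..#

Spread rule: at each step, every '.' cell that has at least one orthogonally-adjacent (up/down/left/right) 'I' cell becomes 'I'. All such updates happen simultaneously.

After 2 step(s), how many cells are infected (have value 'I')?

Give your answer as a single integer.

Answer: 15

Derivation:
Step 0 (initial): 3 infected
Step 1: +5 new -> 8 infected
Step 2: +7 new -> 15 infected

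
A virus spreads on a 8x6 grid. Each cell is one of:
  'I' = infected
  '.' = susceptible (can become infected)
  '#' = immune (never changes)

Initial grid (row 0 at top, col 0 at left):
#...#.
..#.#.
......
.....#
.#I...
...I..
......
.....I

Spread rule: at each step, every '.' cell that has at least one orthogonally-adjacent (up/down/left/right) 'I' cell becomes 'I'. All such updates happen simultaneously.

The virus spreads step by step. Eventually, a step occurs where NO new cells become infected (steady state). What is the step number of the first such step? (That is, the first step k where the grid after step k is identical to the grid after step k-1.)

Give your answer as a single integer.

Step 0 (initial): 3 infected
Step 1: +7 new -> 10 infected
Step 2: +9 new -> 19 infected
Step 3: +8 new -> 27 infected
Step 4: +7 new -> 34 infected
Step 5: +5 new -> 39 infected
Step 6: +2 new -> 41 infected
Step 7: +1 new -> 42 infected
Step 8: +0 new -> 42 infected

Answer: 8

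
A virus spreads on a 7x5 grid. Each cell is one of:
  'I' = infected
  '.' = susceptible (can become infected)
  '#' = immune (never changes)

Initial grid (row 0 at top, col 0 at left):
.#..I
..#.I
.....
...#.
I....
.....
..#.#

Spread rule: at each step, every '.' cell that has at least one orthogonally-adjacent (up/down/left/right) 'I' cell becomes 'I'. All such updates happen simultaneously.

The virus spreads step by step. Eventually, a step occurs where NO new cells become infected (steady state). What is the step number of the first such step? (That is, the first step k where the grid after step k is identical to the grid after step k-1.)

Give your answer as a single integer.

Step 0 (initial): 3 infected
Step 1: +6 new -> 9 infected
Step 2: +8 new -> 17 infected
Step 3: +8 new -> 25 infected
Step 4: +4 new -> 29 infected
Step 5: +1 new -> 30 infected
Step 6: +0 new -> 30 infected

Answer: 6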